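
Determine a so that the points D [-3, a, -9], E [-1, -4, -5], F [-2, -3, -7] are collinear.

Collinearity requires DE × DF = 0; each component is linear in a.
The x-component gives (2)a + (4) = 0, so a = -2.
The remaining components then also vanish.

-2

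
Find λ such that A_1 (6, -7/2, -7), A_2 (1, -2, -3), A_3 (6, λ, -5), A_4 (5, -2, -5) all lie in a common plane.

-3/2

Normal to plane A_1A_2A_4: n = (-3, 6, -6); plane equation n·P = 3.
Requiring n·A_3 = 3: (6)λ + (12) = 3.
So λ = -3/2.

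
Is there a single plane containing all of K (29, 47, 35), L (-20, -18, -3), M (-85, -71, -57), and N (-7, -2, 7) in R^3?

No

A normal to the plane through K, L, M is n = KL × KM = (1496, -176, -1628).
The plane has equation n·P = -21868. For N: n·N = -21516.
-21516 ≠ -21868, so N is off the plane.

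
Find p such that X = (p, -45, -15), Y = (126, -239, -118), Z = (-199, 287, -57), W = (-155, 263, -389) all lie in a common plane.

The points are coplanar iff XY · (XZ × XW) = 0.
Expanding, this is linear in p: (173168)p + (173168) = 0.
So p = -1.

-1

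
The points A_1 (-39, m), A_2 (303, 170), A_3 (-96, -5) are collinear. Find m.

Collinearity: (A_1 − A_2) must be parallel to (A_3 − A_2) = (-399, -175).
Cross-multiplying the components: (m − 170)·(-399) = (-342)·(-175).
Solving gives m = 20.

20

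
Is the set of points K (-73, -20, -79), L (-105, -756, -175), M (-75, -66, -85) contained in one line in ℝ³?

KL = (-32, -736, -96), KM = (-2, -46, -6).
Each component of KM is 1/16 times the corresponding component of KL, so KM = 1/16·KL and the points are collinear.

Yes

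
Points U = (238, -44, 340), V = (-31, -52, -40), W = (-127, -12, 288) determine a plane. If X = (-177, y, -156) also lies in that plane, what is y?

Coplanarity requires UV · (UW × UX) = 0.
UV = (-269, -8, -380), UW = (-365, 32, -52); the triple product is linear in y with coefficient 124712 and constant term 5986176.
Setting it to zero: y = -48.

-48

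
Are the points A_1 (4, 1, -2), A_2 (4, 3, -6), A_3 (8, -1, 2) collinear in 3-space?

No

A_1A_2 = (0, 2, -4), A_1A_3 = (4, -2, 4).
A_1A_2 × A_1A_3 = (0, -16, -8).
The cross product is nonzero, so the points do not lie on one line.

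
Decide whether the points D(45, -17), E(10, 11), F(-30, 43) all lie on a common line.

DE = (-35, 28), DF = (-75, 60).
det[DE; DF] = (-35)(60) − (28)(-75) = 0.
The determinant is zero, so the points are collinear.

Yes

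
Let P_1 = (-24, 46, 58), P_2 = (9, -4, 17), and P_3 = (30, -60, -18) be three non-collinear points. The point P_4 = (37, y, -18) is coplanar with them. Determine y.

-47

A normal to the plane is n = P_1P_2 × P_1P_3 = (-546, 294, -798).
P_4 lies in the plane iff n · P_1P_4 = 0.
This gives (294)y + (13818) = 0, so y = -47.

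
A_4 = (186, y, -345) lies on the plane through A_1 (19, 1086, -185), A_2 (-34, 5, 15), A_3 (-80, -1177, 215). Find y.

A normal to the plane is n = A_1A_2 × A_1A_3 = (20200, 1400, 12920).
A_4 lies in the plane iff n · A_1A_4 = 0.
This gives (1400)y + (-214200) = 0, so y = 153.

153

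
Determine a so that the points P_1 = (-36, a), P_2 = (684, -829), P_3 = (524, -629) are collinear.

71

Collinearity: (P_1 − P_2) must be parallel to (P_3 − P_2) = (-160, 200).
Cross-multiplying the components: (a − (-829))·(-160) = (-720)·(200).
Solving gives a = 71.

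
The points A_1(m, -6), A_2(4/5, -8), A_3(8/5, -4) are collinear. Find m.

Collinearity: (A_1 − A_2) must be parallel to (A_3 − A_2) = (4/5, 4).
Cross-multiplying the components: (m − 4/5)·(4) = (2)·(4/5).
Solving gives m = 6/5.

6/5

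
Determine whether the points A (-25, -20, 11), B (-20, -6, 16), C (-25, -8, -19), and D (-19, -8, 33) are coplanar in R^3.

No

With A as base: AB = (5, 14, 5), AC = (0, 12, -30), AD = (6, 12, 22).
AC × AD = (624, -180, -72).
AB · (AC × AD) = 240.
Since 240 ≠ 0, the four points are not coplanar.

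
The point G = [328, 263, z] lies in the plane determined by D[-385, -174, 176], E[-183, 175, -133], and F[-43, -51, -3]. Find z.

The plane through D, E, F has equation −24464x − 69520y − 94512z = 4881008.
Substituting G: (-94512)z + (-26307952) = 4881008, so z = -330.

-330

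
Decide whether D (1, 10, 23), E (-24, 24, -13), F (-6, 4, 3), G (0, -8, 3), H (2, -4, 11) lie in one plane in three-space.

Yes

The plane through D, E, F has normal n = DE × DF = (-496, -248, 248) and equation n·P = 2728.
Checking the remaining points: n·G = 2728, n·H = 2728.
All equal 2728, so all 5 points lie in one plane.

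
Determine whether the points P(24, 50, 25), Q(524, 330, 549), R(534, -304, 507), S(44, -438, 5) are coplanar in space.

With P as base: PQ = (500, 280, 524), PR = (510, -354, 482), PS = (20, -488, -20).
PR × PS = (242296, 19840, -241800).
PQ · (PR × PS) = 0.
The scalar triple product vanishes, so the four points are coplanar.

Yes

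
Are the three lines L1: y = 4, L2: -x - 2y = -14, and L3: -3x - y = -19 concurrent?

No

Lines aᵢx + bᵢy = cᵢ with pairwise distinct directions are concurrent exactly when det[aᵢ bᵢ cᵢ] = 0.
Here the determinant is 3.
Nonzero, so no common point exists.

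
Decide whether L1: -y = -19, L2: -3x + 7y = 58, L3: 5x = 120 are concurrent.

Lines aᵢx + bᵢy = cᵢ with pairwise distinct directions are concurrent exactly when det[aᵢ bᵢ cᵢ] = 0.
Here the determinant is 15.
Nonzero, so no common point exists.

No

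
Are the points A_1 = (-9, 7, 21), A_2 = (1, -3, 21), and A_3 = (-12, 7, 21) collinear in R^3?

No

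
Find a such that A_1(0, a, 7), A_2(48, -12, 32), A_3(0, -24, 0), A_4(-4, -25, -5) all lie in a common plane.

Coplanarity ⇔ det[A_1A_2; A_1A_3; A_1A_4] = 0.
Expanding, this is linear in a: (112)a + (2688) = 0.
So a = -24.

-24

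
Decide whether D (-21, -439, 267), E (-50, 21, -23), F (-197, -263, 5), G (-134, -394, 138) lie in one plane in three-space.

The four points are coplanar iff the 3×3 determinant with rows DE, DF, DG is zero.
Rows: (-29, 460, -290), (-176, 176, -262), (-113, 45, -129).
Expanding along the first row: (-29)(-10914) − (460)(-6902) + (-290)(11968) = 20706.
Nonzero ⇒ not coplanar.

No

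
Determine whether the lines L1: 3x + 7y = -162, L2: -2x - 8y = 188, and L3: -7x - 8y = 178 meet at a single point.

Yes

Lines aᵢx + bᵢy = cᵢ with pairwise distinct directions are concurrent exactly when det[aᵢ bᵢ cᵢ] = 0.
Here the determinant is 0.
It vanishes, so the lines are concurrent at (2, -24).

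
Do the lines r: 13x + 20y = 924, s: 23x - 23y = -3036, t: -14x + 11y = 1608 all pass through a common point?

Intersecting r and s: solving the 2×2 system gives (x, y) = (-52, 80).
Substitute into t: (-14)(-52) + (11)(80) = 1608.
This equals 1608, so (-52, 80) lies on all three lines and they are concurrent.

Yes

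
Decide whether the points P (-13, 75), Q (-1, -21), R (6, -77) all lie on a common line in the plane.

Yes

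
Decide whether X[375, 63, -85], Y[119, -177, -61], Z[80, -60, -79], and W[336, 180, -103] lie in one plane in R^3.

Yes

With X as base: XY = (-256, -240, 24), XZ = (-295, -123, 6), XW = (-39, 117, -18).
XZ × XW = (1512, -5544, -39312).
XY · (XZ × XW) = 0.
The scalar triple product vanishes, so the four points are coplanar.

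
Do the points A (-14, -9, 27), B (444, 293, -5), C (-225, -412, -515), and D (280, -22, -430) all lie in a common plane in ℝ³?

Yes

A normal to the plane through A, B, C is n = AB × AC = (-176580, 254988, -120852).
The plane has equation n·P = -3085776. For D: n·D = -3085776.
Equal, so D lies in the plane and all four are coplanar.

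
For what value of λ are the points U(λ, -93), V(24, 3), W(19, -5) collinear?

Collinearity: (U − V) must be parallel to (W − V) = (-5, -8).
Cross-multiplying the components: (λ − 24)·(-8) = (-96)·(-5).
Solving gives λ = -36.

-36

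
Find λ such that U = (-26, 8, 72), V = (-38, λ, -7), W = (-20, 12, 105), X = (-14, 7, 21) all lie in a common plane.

-1

Normal to plane UWX: n = (-171, 702, -54); plane equation n·P = 6174.
Requiring n·V = 6174: (702)λ + (6876) = 6174.
So λ = -1.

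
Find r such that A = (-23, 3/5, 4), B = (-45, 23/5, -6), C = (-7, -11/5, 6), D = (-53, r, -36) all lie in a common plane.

Normal to plane ABC: n = (-20, -116, -12/5); plane equation n·P = 1904/5.
Requiring n·D = 1904/5: (-116)r + (5732/5) = 1904/5.
So r = 33/5.

33/5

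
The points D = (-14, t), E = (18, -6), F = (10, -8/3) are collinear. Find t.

Collinearity: (D − E) must be parallel to (F − E) = (-8, 10/3).
Cross-multiplying the components: (t − (-6))·(-8) = (-32)·(10/3).
Solving gives t = 22/3.

22/3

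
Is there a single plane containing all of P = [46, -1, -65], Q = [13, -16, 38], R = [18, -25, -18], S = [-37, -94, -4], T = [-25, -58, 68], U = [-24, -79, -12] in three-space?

Yes

The plane through P, Q, R has normal n = PQ × PR = (1767, -1333, 372) and equation n·X = 58435.
Checking the remaining points: n·S = 58435, n·T = 58435, n·U = 58435.
All equal 58435, so all 6 points lie in one plane.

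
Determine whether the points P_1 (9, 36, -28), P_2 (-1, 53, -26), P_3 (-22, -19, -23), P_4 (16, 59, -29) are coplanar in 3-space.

With P_1 as base: P_1P_2 = (-10, 17, 2), P_1P_3 = (-31, -55, 5), P_1P_4 = (7, 23, -1).
P_1P_3 × P_1P_4 = (-60, 4, -328).
P_1P_2 · (P_1P_3 × P_1P_4) = 12.
Since 12 ≠ 0, the four points are not coplanar.

No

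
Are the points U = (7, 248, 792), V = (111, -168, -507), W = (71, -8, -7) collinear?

No

UV = (104, -416, -1299), UW = (64, -256, -799).
Comparing components 2 and 3: (-416)(-799) − (-1299)(-256) = -160 ≠ 0, so UV and UW are not parallel and the points are not collinear.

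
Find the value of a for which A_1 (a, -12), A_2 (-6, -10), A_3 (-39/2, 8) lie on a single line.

-9/2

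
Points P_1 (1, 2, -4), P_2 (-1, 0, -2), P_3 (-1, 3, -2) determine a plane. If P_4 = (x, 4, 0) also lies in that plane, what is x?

The plane through P_1, P_2, P_3 has equation −6x − 6z = 18.
Substituting P_4: (-6)x + (0) = 18, so x = -3.

-3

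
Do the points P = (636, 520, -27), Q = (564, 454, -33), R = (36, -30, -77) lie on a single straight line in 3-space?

PQ = (-72, -66, -6), PR = (-600, -550, -50).
Each component of PR is 25/3 times the corresponding component of PQ, so PR = 25/3·PQ and the points are collinear.

Yes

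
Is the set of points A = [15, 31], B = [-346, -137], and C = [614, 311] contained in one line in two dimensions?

No

AB = (-361, -168), AC = (599, 280).
If collinear, AC would be a scalar multiple of AB. But (-361)·(280) ≠ (-168)·(599) (difference -448), so they are not parallel; the points are not collinear.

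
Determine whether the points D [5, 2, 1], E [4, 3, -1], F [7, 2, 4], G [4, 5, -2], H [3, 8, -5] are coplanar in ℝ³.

The plane through D, E, F has normal n = DE × DF = (3, -1, -2) and equation n·P = 11.
Checking the remaining points: n·G = 11, n·H = 11.
All equal 11, so all 5 points lie in one plane.

Yes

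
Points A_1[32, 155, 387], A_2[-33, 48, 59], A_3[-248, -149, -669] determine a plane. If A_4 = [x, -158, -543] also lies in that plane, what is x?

-271/2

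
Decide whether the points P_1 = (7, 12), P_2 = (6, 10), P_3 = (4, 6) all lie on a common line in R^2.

P_1P_2 = (-1, -2), P_1P_3 = (-3, -6).
Checking proportionality: P_1P_3 = 3·P_1P_2, so the vectors are parallel and the points are collinear.

Yes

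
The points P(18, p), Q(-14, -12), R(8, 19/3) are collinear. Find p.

44/3

Collinearity: (P − Q) must be parallel to (R − Q) = (22, 55/3).
Cross-multiplying the components: (p − (-12))·(22) = (32)·(55/3).
Solving gives p = 44/3.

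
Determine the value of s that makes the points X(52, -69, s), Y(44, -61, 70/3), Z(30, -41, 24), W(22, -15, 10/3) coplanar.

18

Coplanarity ⇔ det[XY; XZ; XW] = 0.
Expanding, this is linear in s: (204)s + (-3672) = 0.
So s = 18.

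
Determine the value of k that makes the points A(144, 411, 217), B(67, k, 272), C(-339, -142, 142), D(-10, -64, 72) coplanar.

Normal to plane ACD: n = (44560, -58485, 144263); plane equation n·P = 13684376.
Requiring n·B = 13684376: (-58485)k + (42225056) = 13684376.
So k = 488.

488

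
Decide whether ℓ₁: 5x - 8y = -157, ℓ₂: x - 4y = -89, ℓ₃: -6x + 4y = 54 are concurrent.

Intersecting ℓ₁ and ℓ₂: solving the 2×2 system gives (x, y) = (7, 24).
Substitute into ℓ₃: (-6)(7) + (4)(24) = 54.
This equals 54, so (7, 24) lies on all three lines and they are concurrent.

Yes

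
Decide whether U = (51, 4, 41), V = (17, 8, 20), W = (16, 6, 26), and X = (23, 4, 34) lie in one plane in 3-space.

A normal to the plane through U, V, W is n = UV × UW = (-18, 225, 72).
The plane has equation n·P = 2934. For X: n·X = 2934.
Equal, so X lies in the plane and all four are coplanar.

Yes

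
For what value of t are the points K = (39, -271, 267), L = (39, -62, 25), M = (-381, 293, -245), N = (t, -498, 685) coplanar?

-423

Normal to plane KLM: n = (29480, 101640, 87780); plane equation n·P = -2957460.
Requiring n·N = -2957460: (29480)t + (9512580) = -2957460.
So t = -423.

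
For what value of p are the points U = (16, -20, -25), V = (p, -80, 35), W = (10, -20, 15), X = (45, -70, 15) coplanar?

49

The points are coplanar iff UV · (UW × UX) = 0.
Expanding, this is linear in p: (2000)p + (-98000) = 0.
So p = 49.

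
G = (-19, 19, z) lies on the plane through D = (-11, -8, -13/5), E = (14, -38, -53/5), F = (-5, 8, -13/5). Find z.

The plane through D, E, F has equation 128x − 48y + 580z = -2532.
Substituting G: (580)z + (-3344) = -2532, so z = 7/5.

7/5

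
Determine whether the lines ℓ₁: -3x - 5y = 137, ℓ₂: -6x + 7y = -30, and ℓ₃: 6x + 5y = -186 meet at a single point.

Lines aᵢx + bᵢy = cᵢ with pairwise distinct directions are concurrent exactly when det[aᵢ bᵢ cᵢ] = 0.
Here the determinant is 72.
Nonzero, so no common point exists.

No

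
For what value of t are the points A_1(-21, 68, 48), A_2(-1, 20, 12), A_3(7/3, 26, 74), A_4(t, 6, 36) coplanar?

Coplanarity ⇔ det[A_1A_2; A_1A_3; A_1A_4] = 0.
Expanding, this is linear in t: (-2760)t + (23000) = 0.
So t = 25/3.

25/3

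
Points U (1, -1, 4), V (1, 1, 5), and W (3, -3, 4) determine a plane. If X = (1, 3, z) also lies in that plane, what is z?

Coplanarity requires UV · (UW × UX) = 0.
UV = (0, 2, 1), UW = (2, -2, 0); the triple product is linear in z with coefficient -4 and constant term 24.
Setting it to zero: z = 6.

6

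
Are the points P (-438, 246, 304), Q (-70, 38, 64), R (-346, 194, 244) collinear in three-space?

Yes

PQ = (368, -208, -240), PR = (92, -52, -60).
Each component of PR is 1/4 times the corresponding component of PQ, so PR = 1/4·PQ and the points are collinear.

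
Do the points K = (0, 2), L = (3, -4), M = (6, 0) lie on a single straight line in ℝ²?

KL = (3, -6), KM = (6, -2).
Twice the signed area of △KLM is (3)(-2) − (-6)(6) = 30.
The area is nonzero, so the three points are not collinear.

No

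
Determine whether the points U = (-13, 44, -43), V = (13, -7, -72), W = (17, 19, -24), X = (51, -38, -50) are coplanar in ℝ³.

With U as base: UV = (26, -51, -29), UW = (30, -25, 19), UX = (64, -82, -7).
UW × UX = (1733, 1426, -860).
UV · (UW × UX) = -2728.
Since -2728 ≠ 0, the four points are not coplanar.

No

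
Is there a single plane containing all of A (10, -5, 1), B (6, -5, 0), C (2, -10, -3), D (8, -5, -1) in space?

The four points are coplanar iff the 3×3 determinant with rows AB, AC, AD is zero.
Rows: (-4, 0, -1), (-8, -5, -4), (-2, 0, -2).
Expanding along the first row: (-4)(10) − (0)(8) + (-1)(-10) = -30.
Nonzero ⇒ not coplanar.

No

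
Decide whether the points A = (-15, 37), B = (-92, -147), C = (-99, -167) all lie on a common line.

No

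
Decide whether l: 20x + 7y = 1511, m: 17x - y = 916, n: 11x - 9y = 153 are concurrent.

Intersecting l and m: solving the 2×2 system gives (x, y) = (57, 53).
Substitute into n: (11)(57) + (-9)(53) = 150.
But n requires 153 ≠ 150, so the three lines have no common point.

No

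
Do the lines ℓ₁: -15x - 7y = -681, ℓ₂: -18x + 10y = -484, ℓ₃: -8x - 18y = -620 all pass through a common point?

Lines aᵢx + bᵢy = cᵢ with pairwise distinct directions are concurrent exactly when det[aᵢ bᵢ cᵢ] = 0.
Here the determinant is -428.
Nonzero, so no common point exists.

No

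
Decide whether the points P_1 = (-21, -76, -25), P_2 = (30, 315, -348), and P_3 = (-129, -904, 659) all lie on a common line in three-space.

Yes

P_1P_2 = (51, 391, -323), P_1P_3 = (-108, -828, 684).
P_1P_2 × P_1P_3 = (0, 0, 0).
The cross product vanishes, so the three points are collinear.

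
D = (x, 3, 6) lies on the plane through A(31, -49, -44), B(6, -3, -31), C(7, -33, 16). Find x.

A normal to the plane is n = AB × AC = (2552, 1188, 704).
D lies in the plane iff n · AD = 0.
This gives (2552)x + (17864) = 0, so x = -7.

-7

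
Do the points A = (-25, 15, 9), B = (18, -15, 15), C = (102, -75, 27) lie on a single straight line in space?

No

AB = (43, -30, 6), AC = (127, -90, 18).
Comparing components 3 and 1: (6)(127) − (43)(18) = -12 ≠ 0, so AB and AC are not parallel and the points are not collinear.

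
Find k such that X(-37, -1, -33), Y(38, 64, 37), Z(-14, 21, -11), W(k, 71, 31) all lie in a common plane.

27

The points are coplanar iff XY · (XZ × XW) = 0.
Expanding, this is linear in k: (-110)k + (2970) = 0.
So k = 27.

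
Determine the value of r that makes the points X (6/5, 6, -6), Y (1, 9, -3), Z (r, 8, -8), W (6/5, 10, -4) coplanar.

8/5

Coplanarity ⇔ det[XY; XZ; XW] = 0.
Expanding, this is linear in r: (6)r + (-48/5) = 0.
So r = 8/5.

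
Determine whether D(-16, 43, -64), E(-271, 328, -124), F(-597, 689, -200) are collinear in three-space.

DE = (-255, 285, -60), DF = (-581, 646, -136).
DE × DF = (0, 180, 855).
The cross product is nonzero, so the points do not lie on one line.

No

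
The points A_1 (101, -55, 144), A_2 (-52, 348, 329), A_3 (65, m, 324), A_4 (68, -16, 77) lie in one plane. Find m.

101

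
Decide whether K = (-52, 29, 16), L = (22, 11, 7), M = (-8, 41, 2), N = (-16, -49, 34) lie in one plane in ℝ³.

A normal to the plane through K, L, M is n = KL × KM = (360, 640, 1680).
The plane has equation n·P = 26720. For N: n·N = 20000.
20000 ≠ 26720, so N is off the plane.

No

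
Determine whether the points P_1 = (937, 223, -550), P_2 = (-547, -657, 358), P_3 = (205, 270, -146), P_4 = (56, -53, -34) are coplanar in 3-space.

No

With P_1 as base: P_1P_2 = (-1484, -880, 908), P_1P_3 = (-732, 47, 404), P_1P_4 = (-881, -276, 516).
P_1P_3 × P_1P_4 = (135756, 21788, 243439).
P_1P_2 · (P_1P_3 × P_1P_4) = 407268.
Since 407268 ≠ 0, the four points are not coplanar.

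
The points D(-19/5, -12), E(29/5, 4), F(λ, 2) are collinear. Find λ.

The three points are collinear iff det[DE; DF] = 0.
This determinant is linear in λ: (-16)λ + (368/5) = 0, so λ = 23/5.

23/5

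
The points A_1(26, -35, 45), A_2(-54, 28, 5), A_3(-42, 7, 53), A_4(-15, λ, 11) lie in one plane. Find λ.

1

Normal to plane A_1A_2A_3: n = (2184, 3360, 924); plane equation n·P = -19236.
Requiring n·A_4 = -19236: (3360)λ + (-22596) = -19236.
So λ = 1.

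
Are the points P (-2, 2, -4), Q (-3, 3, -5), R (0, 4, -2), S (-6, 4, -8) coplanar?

Yes

The four points are coplanar iff the 3×3 determinant with rows PQ, PR, PS is zero.
Rows: (-1, 1, -1), (2, 2, 2), (-4, 2, -4).
Expanding along the first row: (-1)(-12) − (1)(0) + (-1)(12) = 0.
Zero determinant ⇒ coplanar.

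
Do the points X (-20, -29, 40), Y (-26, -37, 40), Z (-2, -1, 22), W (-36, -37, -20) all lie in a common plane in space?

Yes

The four points are coplanar iff the 3×3 determinant with rows XY, XZ, XW is zero.
Rows: (-6, -8, 0), (18, 28, -18), (-16, -8, -60).
Expanding along the first row: (-6)(-1824) − (-8)(-1368) + (0)(304) = 0.
Zero determinant ⇒ coplanar.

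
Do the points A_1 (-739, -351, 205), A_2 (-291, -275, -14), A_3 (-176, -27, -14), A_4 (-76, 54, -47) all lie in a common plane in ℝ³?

With A_1 as base: A_1A_2 = (448, 76, -219), A_1A_3 = (563, 324, -219), A_1A_4 = (663, 405, -252).
A_1A_3 × A_1A_4 = (7047, -3321, 13203).
A_1A_2 · (A_1A_3 × A_1A_4) = 13203.
Since 13203 ≠ 0, the four points are not coplanar.

No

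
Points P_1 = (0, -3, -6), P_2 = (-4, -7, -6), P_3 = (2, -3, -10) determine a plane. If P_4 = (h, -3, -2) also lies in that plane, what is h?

-2

The plane through P_1, P_2, P_3 has equation 16x − 16y + 8z = 0.
Substituting P_4: (16)h + (32) = 0, so h = -2.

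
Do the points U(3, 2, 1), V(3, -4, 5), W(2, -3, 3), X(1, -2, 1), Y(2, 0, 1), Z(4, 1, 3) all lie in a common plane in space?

The plane through U, V, W has normal n = UV × UW = (8, -4, -6) and equation n·P = 10.
Checking the remaining points: n·X = 10, n·Y = 10, n·Z = 10.
All equal 10, so all 6 points lie in one plane.

Yes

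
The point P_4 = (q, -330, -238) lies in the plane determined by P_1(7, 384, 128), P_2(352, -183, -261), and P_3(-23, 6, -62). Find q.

A normal to the plane is n = P_1P_2 × P_1P_3 = (-39312, 77220, -147420).
P_4 lies in the plane iff n · P_1P_4 = 0.
This gives (-39312)q + (-904176) = 0, so q = -23.

-23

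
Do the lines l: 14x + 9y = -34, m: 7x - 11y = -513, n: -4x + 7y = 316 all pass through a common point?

Yes

Intersecting l and m: solving the 2×2 system gives (x, y) = (-23, 32).
Substitute into n: (-4)(-23) + (7)(32) = 316.
This equals 316, so (-23, 32) lies on all three lines and they are concurrent.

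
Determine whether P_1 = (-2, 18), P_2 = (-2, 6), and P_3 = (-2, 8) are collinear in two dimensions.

Yes

P_1P_2 = (0, -12), P_1P_3 = (0, -10).
det[P_1P_2; P_1P_3] = (0)(-10) − (-12)(0) = 0.
The determinant is zero, so the points are collinear.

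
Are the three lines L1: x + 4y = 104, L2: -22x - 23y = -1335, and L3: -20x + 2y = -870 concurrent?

No

The three lines meet at one point iff the augmented coefficient matrix [aᵢ bᵢ cᵢ] has rank < 3, i.e. its determinant vanishes.
Here the determinant is 504.
Nonzero, so no common point exists.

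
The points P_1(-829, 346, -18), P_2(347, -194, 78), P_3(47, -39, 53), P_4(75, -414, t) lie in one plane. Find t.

66

Normal to plane P_1P_2P_3: n = (-1380, 600, 20280); plane equation n·P = 986580.
Requiring n·P_4 = 986580: (20280)t + (-351900) = 986580.
So t = 66.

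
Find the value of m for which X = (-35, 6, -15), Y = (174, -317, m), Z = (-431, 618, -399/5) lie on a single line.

Direction XZ = (-396, 612, -324/5). From the x-coordinate of Y, the parameter along the line is τ = (174 − (-35))/(-396) = -19/36.
Then m = (-15) + (-19/36)·(-324/5) = 96/5.

96/5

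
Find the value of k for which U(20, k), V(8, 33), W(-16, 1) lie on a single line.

49

The three points are collinear iff det[UV; UW] = 0.
This determinant is linear in k: (-24)k + (1176) = 0, so k = 49.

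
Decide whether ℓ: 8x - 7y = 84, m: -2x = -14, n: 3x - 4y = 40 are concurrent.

No

Lines aᵢx + bᵢy = cᵢ with pairwise distinct directions are concurrent exactly when det[aᵢ bᵢ cᵢ] = 0.
Here the determinant is -42.
Nonzero, so no common point exists.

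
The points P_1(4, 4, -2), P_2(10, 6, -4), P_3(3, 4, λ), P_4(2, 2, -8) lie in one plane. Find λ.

0

Coplanarity ⇔ det[P_1P_2; P_1P_3; P_1P_4] = 0.
Expanding, this is linear in λ: (8)λ + (0) = 0.
So λ = 0.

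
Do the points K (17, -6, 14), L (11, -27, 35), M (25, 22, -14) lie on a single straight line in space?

Yes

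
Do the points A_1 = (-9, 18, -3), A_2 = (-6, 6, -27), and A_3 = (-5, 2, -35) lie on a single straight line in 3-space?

Yes

A_1A_2 = (3, -12, -24), A_1A_3 = (4, -16, -32).
A_1A_2 × A_1A_3 = (0, 0, 0).
The cross product vanishes, so the three points are collinear.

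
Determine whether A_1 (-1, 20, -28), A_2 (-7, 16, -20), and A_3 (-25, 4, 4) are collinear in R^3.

Yes

A_1A_2 = (-6, -4, 8), A_1A_3 = (-24, -16, 32).
A_1A_2 × A_1A_3 = (0, 0, 0).
The cross product vanishes, so the three points are collinear.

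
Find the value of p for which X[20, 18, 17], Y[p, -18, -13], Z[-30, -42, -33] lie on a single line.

Direction XZ = (-50, -60, -50). From the y-coordinate of Y, the parameter along the line is τ = (-18 − 18)/(-60) = 3/5.
Then p = 20 + 3/5·(-50) = -10.

-10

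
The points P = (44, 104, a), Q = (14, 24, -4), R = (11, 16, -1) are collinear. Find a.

Direction QR = (-3, -8, 3). From the x-coordinate of P, the parameter along the line is τ = (44 − 14)/(-3) = -10.
Then a = (-4) + (-10)·(3) = -34.

-34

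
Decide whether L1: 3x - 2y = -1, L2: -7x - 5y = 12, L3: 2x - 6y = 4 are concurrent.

Lines aᵢx + bᵢy = cᵢ with pairwise distinct directions are concurrent exactly when det[aᵢ bᵢ cᵢ] = 0.
Here the determinant is 0.
It vanishes, so the lines are concurrent at (-1, -1).

Yes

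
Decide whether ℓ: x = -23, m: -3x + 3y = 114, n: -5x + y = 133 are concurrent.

Intersecting ℓ and m: solving the 2×2 system gives (x, y) = (-23, 15).
Substitute into n: (-5)(-23) + (1)(15) = 130.
But n requires 133 ≠ 130, so the three lines have no common point.

No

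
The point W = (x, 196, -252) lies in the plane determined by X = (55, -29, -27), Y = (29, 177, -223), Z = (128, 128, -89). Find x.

Coplanarity requires XY · (XZ × XW) = 0.
XY = (-26, 206, -196), XZ = (73, 157, -62); the triple product is linear in x with coefficient 18000 and constant term -270000.
Setting it to zero: x = 15.

15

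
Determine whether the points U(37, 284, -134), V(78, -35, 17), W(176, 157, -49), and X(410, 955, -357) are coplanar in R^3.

No

The four points are coplanar iff the 3×3 determinant with rows UV, UW, UX is zero.
Rows: (41, -319, 151), (139, -127, 85), (373, 671, -223).
Expanding along the first row: (41)(-28714) − (-319)(-62702) + (151)(140640) = 57428.
Nonzero ⇒ not coplanar.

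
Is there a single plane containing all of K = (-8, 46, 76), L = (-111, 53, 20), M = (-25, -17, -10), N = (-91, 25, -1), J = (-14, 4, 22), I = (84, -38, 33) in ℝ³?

Yes

The plane through K, L, M has normal n = KL × KM = (-4130, -7906, 6608) and equation n·P = 171572.
Checking the remaining points: n·N = 171572, n·J = 171572, n·I = 171572.
All equal 171572, so all 6 points lie in one plane.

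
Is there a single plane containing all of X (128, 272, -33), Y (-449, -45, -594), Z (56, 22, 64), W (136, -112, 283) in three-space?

Yes

With X as base: XY = (-577, -317, -561), XZ = (-72, -250, 97), XW = (8, -384, 316).
XZ × XW = (-41752, 23528, 29648).
XY · (XZ × XW) = 0.
The scalar triple product vanishes, so the four points are coplanar.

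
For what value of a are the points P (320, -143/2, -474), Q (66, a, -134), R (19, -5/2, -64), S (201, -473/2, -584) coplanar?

-35/2

Coplanarity ⇔ det[PQ; PR; PS] = 0.
Expanding, this is linear in a: (-81900)a + (-1433250) = 0.
So a = -35/2.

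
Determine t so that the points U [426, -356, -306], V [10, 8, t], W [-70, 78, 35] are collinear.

-20

Collinearity requires UV × UW = 0; each component is linear in t.
The x-component gives (-434)t + (-8680) = 0, so t = -20.
The remaining components then also vanish.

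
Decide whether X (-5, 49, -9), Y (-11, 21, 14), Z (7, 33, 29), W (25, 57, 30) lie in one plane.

With X as base: XY = (-6, -28, 23), XZ = (12, -16, 38), XW = (30, 8, 39).
XZ × XW = (-928, 672, 576).
XY · (XZ × XW) = 0.
The scalar triple product vanishes, so the four points are coplanar.

Yes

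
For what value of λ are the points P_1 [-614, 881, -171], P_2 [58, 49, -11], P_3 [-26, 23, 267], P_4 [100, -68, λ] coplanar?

Coplanarity ⇔ det[P_1P_2; P_1P_3; P_1P_4] = 0.
Expanding, this is linear in λ: (-87360)λ + (12929280) = 0.
So λ = 148.

148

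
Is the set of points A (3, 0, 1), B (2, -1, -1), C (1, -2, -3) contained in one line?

AB = (-1, -1, -2), AC = (-2, -2, -4).
AB × AC = (0, 0, 0).
The cross product vanishes, so the three points are collinear.

Yes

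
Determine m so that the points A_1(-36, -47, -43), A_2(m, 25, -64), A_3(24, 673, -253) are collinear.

Direction A_1A_3 = (60, 720, -210). From the y-coordinate of A_2, the parameter along the line is τ = (25 − (-47))/720 = 1/10.
Then m = (-36) + 1/10·(60) = -30.

-30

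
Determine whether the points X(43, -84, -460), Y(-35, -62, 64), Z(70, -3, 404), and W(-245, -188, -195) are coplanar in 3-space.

The four points are coplanar iff the 3×3 determinant with rows XY, XZ, XW is zero.
Rows: (-78, 22, 524), (27, 81, 864), (-288, -104, 265).
Expanding along the first row: (-78)(111321) − (22)(255987) + (524)(20520) = -3562272.
Nonzero ⇒ not coplanar.

No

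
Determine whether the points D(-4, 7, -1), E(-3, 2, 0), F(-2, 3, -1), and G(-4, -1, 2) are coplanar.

No

With D as base: DE = (1, -5, 1), DF = (2, -4, 0), DG = (0, -8, 3).
DF × DG = (-12, -6, -16).
DE · (DF × DG) = 2.
Since 2 ≠ 0, the four points are not coplanar.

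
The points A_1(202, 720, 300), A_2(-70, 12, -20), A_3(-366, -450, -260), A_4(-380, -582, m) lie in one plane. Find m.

Coplanarity ⇔ det[A_1A_2; A_1A_3; A_1A_4] = 0.
Expanding, this is linear in m: (-83904)m + (-26010240) = 0.
So m = -310.

-310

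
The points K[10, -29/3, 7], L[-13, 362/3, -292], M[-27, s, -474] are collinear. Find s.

Collinearity requires KL × KM = 0; each component is linear in s.
The x-component gives (299)s + (-59800) = 0, so s = 200.
The remaining components then also vanish.

200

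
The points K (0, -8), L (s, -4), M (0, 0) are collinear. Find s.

0

The three points are collinear iff det[KL; KM] = 0.
This determinant is linear in s: (8)s + (0) = 0, so s = 0.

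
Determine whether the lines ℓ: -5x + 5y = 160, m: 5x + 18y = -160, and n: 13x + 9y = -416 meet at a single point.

Intersecting ℓ and m: solving the 2×2 system gives (x, y) = (-32, 0).
Substitute into n: (13)(-32) + (9)(0) = -416.
This equals -416, so (-32, 0) lies on all three lines and they are concurrent.

Yes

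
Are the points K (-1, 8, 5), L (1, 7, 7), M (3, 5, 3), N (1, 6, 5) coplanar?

No

A normal to the plane through K, L, M is n = KL × KM = (8, 12, -2).
The plane has equation n·P = 78. For N: n·N = 70.
70 ≠ 78, so N is off the plane.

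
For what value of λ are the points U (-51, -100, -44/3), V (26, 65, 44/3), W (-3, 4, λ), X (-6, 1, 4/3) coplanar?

Coplanarity ⇔ det[UV; UW; UX] = 0.
Expanding, this is linear in λ: (-352)λ + (3520/3) = 0.
So λ = 10/3.

10/3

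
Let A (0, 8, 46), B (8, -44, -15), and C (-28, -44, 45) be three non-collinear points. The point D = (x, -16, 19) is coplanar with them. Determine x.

A normal to the plane is n = AB × AC = (-3120, 1716, -1872).
D lies in the plane iff n · AD = 0.
This gives (-3120)x + (9360) = 0, so x = 3.

3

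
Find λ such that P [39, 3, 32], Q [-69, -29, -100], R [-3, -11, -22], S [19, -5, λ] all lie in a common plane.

The points are coplanar iff PQ · (PR × PS) = 0.
Expanding, this is linear in λ: (168)λ + (-672) = 0.
So λ = 4.

4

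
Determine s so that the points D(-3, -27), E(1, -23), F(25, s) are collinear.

1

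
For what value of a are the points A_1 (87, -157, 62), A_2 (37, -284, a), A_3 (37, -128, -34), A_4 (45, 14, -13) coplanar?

-40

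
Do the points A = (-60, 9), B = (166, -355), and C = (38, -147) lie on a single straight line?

No

AB = (226, -364), AC = (98, -156).
det[AB; AC] = (226)(-156) − (-364)(98) = 416.
The determinant is nonzero, so they are not collinear.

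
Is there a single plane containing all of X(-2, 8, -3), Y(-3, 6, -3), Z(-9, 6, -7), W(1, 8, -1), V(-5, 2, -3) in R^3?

The plane through X, Y, Z has normal n = XY × XZ = (8, -4, -12) and equation n·P = -12.
Checking the remaining points: n·W = -12, n·V = -12.
All equal -12, so all 5 points lie in one plane.

Yes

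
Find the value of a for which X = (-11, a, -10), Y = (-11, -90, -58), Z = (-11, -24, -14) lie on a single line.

-18

Collinearity requires XY × XZ = 0; each component is linear in a.
The x-component gives (-44)a + (-792) = 0, so a = -18.
The remaining components then also vanish.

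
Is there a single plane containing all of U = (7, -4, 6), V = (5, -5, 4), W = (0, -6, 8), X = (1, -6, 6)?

With U as base: UV = (-2, -1, -2), UW = (-7, -2, 2), UX = (-6, -2, 0).
UW × UX = (4, -12, 2).
UV · (UW × UX) = 0.
The scalar triple product vanishes, so the four points are coplanar.

Yes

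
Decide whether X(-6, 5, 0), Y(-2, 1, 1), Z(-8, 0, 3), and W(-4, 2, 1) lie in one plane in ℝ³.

A normal to the plane through X, Y, Z is n = XY × XZ = (-7, -14, -28).
The plane has equation n·P = -28. For W: n·W = -28.
Equal, so W lies in the plane and all four are coplanar.

Yes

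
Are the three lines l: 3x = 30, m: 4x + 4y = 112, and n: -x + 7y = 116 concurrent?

Yes

Lines aᵢx + bᵢy = cᵢ with pairwise distinct directions are concurrent exactly when det[aᵢ bᵢ cᵢ] = 0.
Here the determinant is 0.
It vanishes, so the lines are concurrent at (10, 18).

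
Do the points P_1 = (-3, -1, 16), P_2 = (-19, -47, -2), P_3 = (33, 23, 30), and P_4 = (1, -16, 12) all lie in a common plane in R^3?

A normal to the plane through P_1, P_2, P_3 is n = P_1P_2 × P_1P_3 = (-212, -424, 1272).
The plane has equation n·P = 21412. For P_4: n·P_4 = 21836.
21836 ≠ 21412, so P_4 is off the plane.

No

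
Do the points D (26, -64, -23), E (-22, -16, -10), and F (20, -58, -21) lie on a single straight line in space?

DE = (-48, 48, 13), DF = (-6, 6, 2).
Comparing components 2 and 3: (48)(2) − (13)(6) = 18 ≠ 0, so DE and DF are not parallel and the points are not collinear.

No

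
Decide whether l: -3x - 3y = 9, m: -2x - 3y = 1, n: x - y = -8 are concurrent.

No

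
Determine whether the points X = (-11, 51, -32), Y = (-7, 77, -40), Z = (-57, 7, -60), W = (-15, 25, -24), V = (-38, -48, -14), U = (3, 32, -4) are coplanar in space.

No

The plane through X, Y, Z has normal n = XY × XZ = (-1080, 480, 1020) and equation n·P = 3720.
Checking the remaining points: n·W = 3720, n·V = 3720, n·U = 8040.
Since n·U = 8040 ≠ 3720, U is off the plane and the points are not all coplanar.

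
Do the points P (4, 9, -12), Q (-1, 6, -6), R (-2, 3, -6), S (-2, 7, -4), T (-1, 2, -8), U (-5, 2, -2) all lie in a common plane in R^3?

The plane through P, Q, R has normal n = PQ × PR = (18, -6, 12) and equation n·X = -126.
Checking the remaining points: n·S = -126, n·T = -126, n·U = -126.
All equal -126, so all 6 points lie in one plane.

Yes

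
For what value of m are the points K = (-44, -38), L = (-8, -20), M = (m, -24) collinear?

-16

Collinearity: (M − K) must be parallel to (L − K) = (36, 18).
Cross-multiplying the components: (m − (-44))·(18) = (14)·(36).
Solving gives m = -16.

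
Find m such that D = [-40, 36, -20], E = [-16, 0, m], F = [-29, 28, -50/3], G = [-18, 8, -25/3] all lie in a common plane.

-5

The points are coplanar iff DE · (DF × DG) = 0.
Expanding, this is linear in m: (-132)m + (-660) = 0.
So m = -5.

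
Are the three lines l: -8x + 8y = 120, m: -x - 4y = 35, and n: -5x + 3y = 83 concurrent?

Yes

The three lines meet at one point iff the augmented coefficient matrix [aᵢ bᵢ cᵢ] has rank < 3, i.e. its determinant vanishes.
Here the determinant is 0.
It vanishes, so the lines are concurrent at (-19, -4).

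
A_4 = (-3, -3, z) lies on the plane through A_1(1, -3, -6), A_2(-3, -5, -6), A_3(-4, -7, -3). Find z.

-10

A normal to the plane is n = A_1A_2 × A_1A_3 = (-6, 12, 6).
A_4 lies in the plane iff n · A_1A_4 = 0.
This gives (6)z + (60) = 0, so z = -10.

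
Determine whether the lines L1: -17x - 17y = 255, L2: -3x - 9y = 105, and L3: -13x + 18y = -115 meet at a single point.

Yes

Lines aᵢx + bᵢy = cᵢ with pairwise distinct directions are concurrent exactly when det[aᵢ bᵢ cᵢ] = 0.
Here the determinant is 0.
It vanishes, so the lines are concurrent at (-5, -10).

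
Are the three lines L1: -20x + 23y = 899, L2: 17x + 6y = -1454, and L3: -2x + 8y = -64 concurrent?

Yes

The three lines meet at one point iff the augmented coefficient matrix [aᵢ bᵢ cᵢ] has rank < 3, i.e. its determinant vanishes.
Here the determinant is 0.
It vanishes, so the lines are concurrent at (-76, -27).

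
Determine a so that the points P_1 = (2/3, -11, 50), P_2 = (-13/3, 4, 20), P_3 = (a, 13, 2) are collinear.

Collinearity requires P_1P_2 × P_1P_3 = 0; each component is linear in a.
The y-component gives (-30)a + (-220) = 0, so a = -22/3.
The remaining components then also vanish.

-22/3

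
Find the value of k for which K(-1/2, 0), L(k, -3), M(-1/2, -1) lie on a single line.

-1/2

The three points are collinear iff det[KL; KM] = 0.
This determinant is linear in k: (-1)k + (-1/2) = 0, so k = -1/2.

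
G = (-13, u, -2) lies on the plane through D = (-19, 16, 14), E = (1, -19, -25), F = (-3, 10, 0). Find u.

0

Coplanarity requires DE · (DF × DG) = 0.
DE = (20, -35, -39), DF = (16, -6, -14); the triple product is linear in u with coefficient -344 and constant term 0.
Setting it to zero: u = 0.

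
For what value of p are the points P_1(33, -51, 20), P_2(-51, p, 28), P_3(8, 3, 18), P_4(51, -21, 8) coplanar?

55

Coplanarity ⇔ det[P_1P_2; P_1P_3; P_1P_4] = 0.
Expanding, this is linear in p: (-336)p + (18480) = 0.
So p = 55.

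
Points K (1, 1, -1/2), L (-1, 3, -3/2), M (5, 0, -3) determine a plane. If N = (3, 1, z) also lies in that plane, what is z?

-5/2

A normal to the plane is n = KL × KM = (-6, -9, -6).
N lies in the plane iff n · KN = 0.
This gives (-6)z + (-15) = 0, so z = -5/2.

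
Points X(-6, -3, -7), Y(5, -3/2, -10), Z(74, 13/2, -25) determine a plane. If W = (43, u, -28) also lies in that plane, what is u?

13/2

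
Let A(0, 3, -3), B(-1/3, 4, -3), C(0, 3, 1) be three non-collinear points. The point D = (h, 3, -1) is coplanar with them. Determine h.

Coplanarity requires AB · (AC × AD) = 0.
AB = (-1/3, 1, 0), AC = (0, 0, 4); the triple product is linear in h with coefficient 4 and constant term 0.
Setting it to zero: h = 0.

0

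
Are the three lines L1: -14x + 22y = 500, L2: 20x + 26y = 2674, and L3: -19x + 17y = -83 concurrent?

No

Intersecting L1 and L2: solving the 2×2 system gives (x, y) = (57, 59).
Substitute into L3: (-19)(57) + (17)(59) = -80.
But L3 requires -83 ≠ -80, so the three lines have no common point.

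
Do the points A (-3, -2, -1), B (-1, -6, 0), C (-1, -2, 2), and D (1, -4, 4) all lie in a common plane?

A normal to the plane through A, B, C is n = AB × AC = (-12, -4, 8).
The plane has equation n·P = 36. For D: n·D = 36.
Equal, so D lies in the plane and all four are coplanar.

Yes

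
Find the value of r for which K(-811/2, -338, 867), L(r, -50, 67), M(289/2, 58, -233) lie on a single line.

-11/2

Direction KM = (550, 396, -1100). From the y-coordinate of L, the parameter along the line is τ = (-50 − (-338))/396 = 8/11.
Then r = (-811/2) + 8/11·(550) = -11/2.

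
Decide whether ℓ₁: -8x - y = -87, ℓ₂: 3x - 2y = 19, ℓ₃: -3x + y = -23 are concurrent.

No

Intersecting ℓ₁ and ℓ₂: solving the 2×2 system gives (x, y) = (193/19, 109/19).
Substitute into ℓ₃: (-3)(193/19) + (1)(109/19) = -470/19.
But ℓ₃ requires -23 ≠ -470/19, so the three lines have no common point.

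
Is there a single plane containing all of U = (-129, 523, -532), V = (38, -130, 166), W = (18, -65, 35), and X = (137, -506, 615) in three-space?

No

The four points are coplanar iff the 3×3 determinant with rows UV, UW, UX is zero.
Rows: (167, -653, 698), (147, -588, 567), (266, -1029, 1147).
Expanding along the first row: (167)(-90993) − (-653)(17787) + (698)(5145) = 10290.
Nonzero ⇒ not coplanar.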